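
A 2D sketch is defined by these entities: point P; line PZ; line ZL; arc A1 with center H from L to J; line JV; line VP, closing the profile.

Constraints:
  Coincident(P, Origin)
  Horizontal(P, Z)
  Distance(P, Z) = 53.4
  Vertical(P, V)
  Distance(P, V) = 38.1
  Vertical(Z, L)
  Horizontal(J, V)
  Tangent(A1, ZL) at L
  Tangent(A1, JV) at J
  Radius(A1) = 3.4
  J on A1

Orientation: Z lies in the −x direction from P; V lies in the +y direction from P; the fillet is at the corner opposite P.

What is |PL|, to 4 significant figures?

63.68

The virtual corner opposite P is at (-53.40, 38.10). Since A1 is tangent to ZL there, HL ⟂ ZL and the tangent condition forces HJ to be normal to JV, with radius 3.4, so the center H sits 3.4 in from both sides at H = (-50.00, 34.70). That places the tangent points at L = (-53.40, 34.70) on ZL and J = (-50.00, 38.10) on JV. Then |PL| = |L − P| = 63.68.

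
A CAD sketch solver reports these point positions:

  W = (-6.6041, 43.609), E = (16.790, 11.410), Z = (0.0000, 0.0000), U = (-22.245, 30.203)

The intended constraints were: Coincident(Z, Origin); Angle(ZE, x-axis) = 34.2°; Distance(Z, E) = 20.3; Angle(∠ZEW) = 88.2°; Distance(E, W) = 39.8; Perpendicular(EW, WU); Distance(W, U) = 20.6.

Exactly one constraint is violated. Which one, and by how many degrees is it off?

Perpendicular(EW, WU) — off by 4.60°.

Z = (0.00, 0.00) ✓; ZE at 34.20° ✓; |ZE| = 20.30 ✓; ∠ZEW = 88.20° ✓; |EW| = 39.80 ✓; ∠(EW, WU) = 94.60° ✗; |WU| = 20.60 ✓.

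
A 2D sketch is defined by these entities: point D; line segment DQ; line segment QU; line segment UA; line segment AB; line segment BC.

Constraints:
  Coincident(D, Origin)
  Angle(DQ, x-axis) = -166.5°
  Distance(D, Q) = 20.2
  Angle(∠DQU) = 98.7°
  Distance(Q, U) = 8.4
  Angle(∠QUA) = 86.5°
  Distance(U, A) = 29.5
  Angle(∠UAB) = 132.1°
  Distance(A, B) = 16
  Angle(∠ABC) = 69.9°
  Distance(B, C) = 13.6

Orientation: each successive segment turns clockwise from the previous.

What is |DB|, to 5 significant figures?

19.667

D is at the origin; DQ runs at -166.5° with length 20.2, so Q = (-19.642, -4.7156). ∠DQU = 98.7° gives QU at 112.20° from the x-axis; with |QU| = 8.4, U = (-22.816, 3.0617). ∠QUA = 86.5° gives UA at 18.700° from the x-axis; with |UA| = 29.5, A = (5.1270, 12.520). ∠UAB = 132.1° gives AB at -29.200° from the x-axis; with |AB| = 16.0, B = (19.094, 4.7140). Then |DB| = |B − D| = 19.667.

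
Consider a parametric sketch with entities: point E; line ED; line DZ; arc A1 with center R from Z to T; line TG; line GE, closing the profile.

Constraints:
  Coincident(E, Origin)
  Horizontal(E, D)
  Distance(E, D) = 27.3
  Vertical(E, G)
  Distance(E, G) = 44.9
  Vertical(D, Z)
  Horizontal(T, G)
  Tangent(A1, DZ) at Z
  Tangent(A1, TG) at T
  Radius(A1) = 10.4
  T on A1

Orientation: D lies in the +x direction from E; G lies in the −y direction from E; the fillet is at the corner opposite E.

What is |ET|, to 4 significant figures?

47.98

The virtual corner opposite E is at (27.30, -44.90). A1 meets DZ tangentially, so RZ is at right angles to DZ and tangency of A1 to TG means the radius RT is perpendicular to TG, with radius 10.4, so the center R sits 10.4 in from both sides at R = (16.90, -34.50). That places the tangent points at Z = (27.30, -34.50) on DZ and T = (16.90, -44.90) on TG. Then |ET| = |T − E| = 47.98.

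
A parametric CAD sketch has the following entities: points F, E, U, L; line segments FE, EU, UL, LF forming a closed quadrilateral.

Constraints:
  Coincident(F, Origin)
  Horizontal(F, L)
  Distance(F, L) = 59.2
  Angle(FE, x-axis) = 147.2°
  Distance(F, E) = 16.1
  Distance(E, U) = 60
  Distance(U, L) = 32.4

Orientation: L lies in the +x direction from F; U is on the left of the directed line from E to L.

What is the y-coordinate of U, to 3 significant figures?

28.2

F is at the origin; F and L share the same y with |FL| = 59.2 and L in +x, so L = (59.2, 0). FE runs at 147.2° with |FE| = 16.1, so E = (-13.5, 8.72). U is determined by |EU| = 60.0 and |UL| = 32.4 together: it lies at the intersection of circle(E, 60.0) and circle(L, 32.4). With |EL| = 73.3, the foot of the radical line on EL is 54.0 from E and the perpendicular offset is √(60.0² − 54.0²) = 26.1. Taking the left-of-EL solution: U = (43.2, 28.2).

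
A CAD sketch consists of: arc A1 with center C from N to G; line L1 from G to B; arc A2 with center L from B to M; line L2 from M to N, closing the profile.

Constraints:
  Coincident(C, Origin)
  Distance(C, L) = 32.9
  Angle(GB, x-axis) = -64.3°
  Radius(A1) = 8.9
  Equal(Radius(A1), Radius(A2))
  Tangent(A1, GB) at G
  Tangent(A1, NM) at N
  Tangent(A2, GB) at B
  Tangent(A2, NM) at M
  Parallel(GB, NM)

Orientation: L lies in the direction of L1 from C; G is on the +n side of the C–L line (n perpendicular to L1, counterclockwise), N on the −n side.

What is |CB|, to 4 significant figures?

34.08

The slot axis is L1's direction at -64.3°, so u = (cos -64.3°, sin -64.3°) = (0.4337, -0.9011) and n = (−sin -64.3°, cos -64.3°) = (0.9011, 0.4337). C is at the origin and L lies 32.9 along u from C, so L = 32.9·u = (14.27, -29.65). Tangency of A1 to both parallel lines with radius 8.9 puts G and N at C ± 8.9·n: G = (8.020, 3.860), N = (-8.020, -3.860). Equal radii place B and M the same way about L: B = L + 8.9·n = (22.29, -25.79), M = L − 8.9·n = (6.248, -33.50). Then |CB| = |B − C| = 34.08.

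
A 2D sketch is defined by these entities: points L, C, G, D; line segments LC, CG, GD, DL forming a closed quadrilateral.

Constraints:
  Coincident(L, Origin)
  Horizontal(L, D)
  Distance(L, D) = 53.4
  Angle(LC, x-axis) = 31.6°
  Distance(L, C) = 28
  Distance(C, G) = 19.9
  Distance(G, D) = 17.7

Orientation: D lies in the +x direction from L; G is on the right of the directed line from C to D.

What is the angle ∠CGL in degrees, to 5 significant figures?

51.231°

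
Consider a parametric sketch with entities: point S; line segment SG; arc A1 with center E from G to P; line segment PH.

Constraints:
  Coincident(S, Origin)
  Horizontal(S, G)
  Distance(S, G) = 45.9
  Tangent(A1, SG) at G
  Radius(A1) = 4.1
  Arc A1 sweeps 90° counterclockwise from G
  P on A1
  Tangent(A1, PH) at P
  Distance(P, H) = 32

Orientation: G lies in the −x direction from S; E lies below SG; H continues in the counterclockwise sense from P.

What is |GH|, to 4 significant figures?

36.33

On A1, G sits at bearing 90° from E; a 90° counterclockwise sweep puts P at bearing 180°, so P = E + 4.1·(cos 180°, sin 180°) = (-50.00, -4.100). Since A1 is tangent to PH there, EP ⟂ PH, so PH runs along (−sin 180°, cos 180°); with |PH| = 32.0, H = (-50.00, -36.10). Then |GH| = |H − G| = 36.33.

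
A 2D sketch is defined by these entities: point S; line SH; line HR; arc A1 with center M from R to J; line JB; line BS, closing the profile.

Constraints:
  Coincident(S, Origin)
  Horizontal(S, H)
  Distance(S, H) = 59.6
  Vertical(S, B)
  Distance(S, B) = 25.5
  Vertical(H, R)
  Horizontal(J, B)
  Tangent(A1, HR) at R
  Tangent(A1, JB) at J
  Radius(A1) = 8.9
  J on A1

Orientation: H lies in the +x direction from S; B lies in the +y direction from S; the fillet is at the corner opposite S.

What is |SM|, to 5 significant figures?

53.348

S and B share the same x with |SB| = 25.5 and B on the +y side, so B = (0.0000, 25.500). The virtual corner opposite S is at (59.600, 25.500). Tangency of A1 to HR means the radius MR is perpendicular to HR and A1 meets JB tangentially, so MJ is at right angles to JB, with radius 8.9, so the center M sits 8.9 in from both sides at M = (50.700, 16.600). Then |SM| = |M − S| = 53.348.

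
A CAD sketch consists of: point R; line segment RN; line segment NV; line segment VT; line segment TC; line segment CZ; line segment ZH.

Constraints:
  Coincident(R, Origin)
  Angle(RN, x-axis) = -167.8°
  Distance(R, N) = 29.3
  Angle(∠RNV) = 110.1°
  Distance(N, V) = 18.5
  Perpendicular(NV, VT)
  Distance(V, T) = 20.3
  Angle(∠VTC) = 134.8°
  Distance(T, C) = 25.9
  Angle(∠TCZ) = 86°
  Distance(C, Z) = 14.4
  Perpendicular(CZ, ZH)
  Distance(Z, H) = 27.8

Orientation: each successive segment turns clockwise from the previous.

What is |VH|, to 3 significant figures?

11.6

R is at the origin; RN runs at -167.8° with length 29.3, so N = (-28.6, -6.19). ∠RNV = 110.1° gives NV at 122° from the x-axis; with |NV| = 18.5, V = (-38.5, 9.45). NV ⟂ VT, so VT runs at 32.3°; with |VT| = 20.3, T = (-21.4, 20.3). ∠VTC = 134.8° gives TC at -12.9° from the x-axis; with |TC| = 25.9, C = (3.88, 14.5). ∠TCZ = 86.0° gives CZ at -107° from the x-axis; with |CZ| = 14.4, Z = (-0.305, 0.733). CZ ⟂ ZH, so ZH runs at 163°; with |ZH| = 27.8, H = (-26.9, 8.81). Then |VH| = |H − V| = 11.6.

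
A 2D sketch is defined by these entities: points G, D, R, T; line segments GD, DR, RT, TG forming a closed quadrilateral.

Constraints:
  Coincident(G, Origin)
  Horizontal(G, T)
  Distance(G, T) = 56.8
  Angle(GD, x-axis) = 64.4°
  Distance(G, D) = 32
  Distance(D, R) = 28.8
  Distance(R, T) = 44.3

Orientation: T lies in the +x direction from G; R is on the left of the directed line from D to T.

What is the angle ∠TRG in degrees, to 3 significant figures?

66.6°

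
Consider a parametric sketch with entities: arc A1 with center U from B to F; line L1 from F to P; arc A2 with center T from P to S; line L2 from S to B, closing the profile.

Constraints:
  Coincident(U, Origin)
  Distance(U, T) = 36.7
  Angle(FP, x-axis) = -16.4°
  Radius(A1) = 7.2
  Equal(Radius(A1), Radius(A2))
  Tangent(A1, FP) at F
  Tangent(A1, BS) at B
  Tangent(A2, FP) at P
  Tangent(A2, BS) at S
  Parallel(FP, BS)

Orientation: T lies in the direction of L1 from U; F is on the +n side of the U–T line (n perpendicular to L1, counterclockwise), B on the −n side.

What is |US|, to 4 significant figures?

37.40

Tangency of A1 to both parallel lines with radius 7.2 puts F and B at U ± 7.2·n: F = (2.033, 6.907), B = (-2.033, -6.907). Equal radii place P and S the same way about T: P = T + 7.2·n = (37.24, -3.455), S = T − 7.2·n = (33.17, -17.27). Then |US| = |S − U| = 37.40.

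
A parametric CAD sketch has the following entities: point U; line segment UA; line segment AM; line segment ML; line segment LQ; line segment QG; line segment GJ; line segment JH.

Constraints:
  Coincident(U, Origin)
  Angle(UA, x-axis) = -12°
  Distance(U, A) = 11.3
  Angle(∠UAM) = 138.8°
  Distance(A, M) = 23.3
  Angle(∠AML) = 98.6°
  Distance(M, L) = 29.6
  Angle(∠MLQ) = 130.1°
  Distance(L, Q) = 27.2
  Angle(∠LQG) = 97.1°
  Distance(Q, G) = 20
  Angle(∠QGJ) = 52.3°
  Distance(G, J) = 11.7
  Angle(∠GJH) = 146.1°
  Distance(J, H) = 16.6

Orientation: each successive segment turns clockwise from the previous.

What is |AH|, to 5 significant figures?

44.285

∠QGJ = 52.3° gives GJ at -35.100° from the x-axis; with |GJ| = 11.7, J = (-14.224, -26.696). ∠GJH = 146.1° gives JH at -69.000° from the x-axis; with |JH| = 16.6, H = (-8.2756, -42.194). Then |AH| = |H − A| = 44.285.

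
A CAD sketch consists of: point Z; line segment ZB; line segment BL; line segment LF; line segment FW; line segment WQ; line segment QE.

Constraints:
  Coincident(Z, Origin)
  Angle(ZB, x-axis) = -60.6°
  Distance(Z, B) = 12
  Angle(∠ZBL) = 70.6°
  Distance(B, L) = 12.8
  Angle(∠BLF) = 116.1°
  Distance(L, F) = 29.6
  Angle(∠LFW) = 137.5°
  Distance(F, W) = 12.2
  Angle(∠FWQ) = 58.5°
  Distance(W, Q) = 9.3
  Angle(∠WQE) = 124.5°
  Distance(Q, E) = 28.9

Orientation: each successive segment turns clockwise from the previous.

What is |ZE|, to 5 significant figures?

20.500

Z is at the origin; ZB runs at -60.6° with length 12.0, so B = (5.8908, -10.455). ∠ZBL = 70.6° gives BL at -170.00° from the x-axis; with |BL| = 12.8, L = (-6.7147, -12.677). ∠BLF = 116.1° gives LF at 126.10° from the x-axis; with |LF| = 29.6, F = (-24.155, 11.239). ∠LFW = 137.5° gives FW at 83.600° from the x-axis; with |FW| = 12.2, W = (-22.795, 23.363). ∠FWQ = 58.5° gives WQ at -37.900° from the x-axis; with |WQ| = 9.3, Q = (-15.457, 17.650). ∠WQE = 124.5° gives QE at -93.400° from the x-axis; with |QE| = 28.9, E = (-17.170, -11.199). Then |ZE| = |E − Z| = 20.500.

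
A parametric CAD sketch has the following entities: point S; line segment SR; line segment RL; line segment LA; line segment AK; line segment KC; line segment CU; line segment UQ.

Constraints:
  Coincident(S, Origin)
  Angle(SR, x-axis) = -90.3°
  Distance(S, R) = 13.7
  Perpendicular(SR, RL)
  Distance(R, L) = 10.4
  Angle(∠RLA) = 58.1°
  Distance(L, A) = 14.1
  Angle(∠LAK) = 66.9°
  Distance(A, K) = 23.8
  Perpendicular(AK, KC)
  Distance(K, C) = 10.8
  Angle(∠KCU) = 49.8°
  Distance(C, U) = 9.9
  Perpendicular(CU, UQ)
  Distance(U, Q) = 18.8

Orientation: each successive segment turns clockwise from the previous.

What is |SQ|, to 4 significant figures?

28.85

S is at the origin; SR runs at -90.3° with length 13.7, so R = (-0.07173, -13.70). SR is perpendicular to RL, so RL runs at 179.7°; with |RL| = 10.4, L = (-10.47, -13.65). ∠RLA = 58.1° gives LA at 57.80° from the x-axis; with |LA| = 14.1, A = (-2.958, -1.714). ∠LAK = 66.9° gives AK at -55.30° from the x-axis; with |AK| = 23.8, K = (10.59, -21.28). The perpendicularity gives KC at right angles to AK, so KC runs at -145.3°; with |KC| = 10.8, C = (1.712, -27.43). ∠KCU = 49.8° gives CU at 84.50° from the x-axis; with |CU| = 9.9, U = (2.661, -17.57). CU ⟂ UQ, so UQ runs at -5.500°; with |UQ| = 18.8, Q = (21.37, -19.38). Then |SQ| = |Q − S| = 28.85.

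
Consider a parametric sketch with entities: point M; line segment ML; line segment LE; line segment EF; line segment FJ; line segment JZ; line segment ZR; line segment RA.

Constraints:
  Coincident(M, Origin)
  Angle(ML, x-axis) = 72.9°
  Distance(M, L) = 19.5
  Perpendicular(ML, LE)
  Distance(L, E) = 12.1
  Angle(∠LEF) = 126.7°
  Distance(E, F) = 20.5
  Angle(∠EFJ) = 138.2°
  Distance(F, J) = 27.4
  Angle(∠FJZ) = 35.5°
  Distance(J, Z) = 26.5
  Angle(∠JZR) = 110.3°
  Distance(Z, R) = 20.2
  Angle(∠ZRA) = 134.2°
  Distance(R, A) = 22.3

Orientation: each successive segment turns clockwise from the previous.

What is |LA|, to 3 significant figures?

43.6

M is at the origin; ML runs at 72.9° with length 19.5, so L = (5.73, 18.6). The perpendicularity gives LE at right angles to ML, so LE runs at -17.1°; with |LE| = 12.1, E = (17.3, 15.1). ∠LEF = 126.7° gives EF at -70.4° from the x-axis; with |EF| = 20.5, F = (24.2, -4.23). ∠EFJ = 138.2° gives FJ at -112° from the x-axis; with |FJ| = 27.4, J = (13.8, -29.6). ∠FJZ = 35.5° gives JZ at 103° from the x-axis; with |JZ| = 26.5, Z = (7.73, -3.81). ∠JZR = 110.3° gives ZR at 33.6° from the x-axis; with |ZR| = 20.2, R = (24.6, 7.37). ∠ZRA = 134.2° gives RA at -12.2° from the x-axis; with |RA| = 22.3, A = (46.3, 2.65). Then |LA| = |A − L| = 43.6.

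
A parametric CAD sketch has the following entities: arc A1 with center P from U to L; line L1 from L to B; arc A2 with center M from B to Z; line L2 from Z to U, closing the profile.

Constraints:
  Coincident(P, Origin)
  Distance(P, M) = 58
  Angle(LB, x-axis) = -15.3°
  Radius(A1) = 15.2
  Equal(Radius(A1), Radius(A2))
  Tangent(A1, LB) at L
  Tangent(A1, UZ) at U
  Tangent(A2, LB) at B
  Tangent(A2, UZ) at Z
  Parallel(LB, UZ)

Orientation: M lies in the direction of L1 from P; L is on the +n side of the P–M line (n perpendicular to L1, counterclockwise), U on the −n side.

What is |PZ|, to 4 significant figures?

59.96

The slot axis is L1's direction at -15.3°, so u = (cos -15.3°, sin -15.3°) = (0.9646, -0.2639) and n = (−sin -15.3°, cos -15.3°) = (0.2639, 0.9646). P is at the origin and M lies 58.0 along u from P, so M = 58.0·u = (55.94, -15.30). Tangency of A1 to both parallel lines with radius 15.2 puts L and U at P ± 15.2·n: L = (4.011, 14.66), U = (-4.011, -14.66). Equal radii place B and Z the same way about M: B = M + 15.2·n = (59.96, -0.6434), Z = M − 15.2·n = (51.93, -29.97). Then |PZ| = |Z − P| = 59.96.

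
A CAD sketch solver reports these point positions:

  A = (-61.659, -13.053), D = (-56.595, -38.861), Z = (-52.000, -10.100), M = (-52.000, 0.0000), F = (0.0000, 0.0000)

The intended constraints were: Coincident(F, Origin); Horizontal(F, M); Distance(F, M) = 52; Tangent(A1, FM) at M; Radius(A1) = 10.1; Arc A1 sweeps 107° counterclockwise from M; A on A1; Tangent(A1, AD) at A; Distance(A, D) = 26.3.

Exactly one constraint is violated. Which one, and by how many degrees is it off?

Tangent(A1, AD) at A — off by 5.90°.

F = (0.00, 0.00) ✓; F.y = 0.00, M.y = 0.00 ✓; |FM| = 52.00 ✓; ∠(ZM, MF) = 90.00° ✓; |ZM| = 10.10 ✓; bearing(Z→A) − bearing(Z→M) = 107.0° ✓; |ZA| = 10.10 ✓; ∠(ZA, AD) = 95.90° ✗; |AD| = 26.30 ✓.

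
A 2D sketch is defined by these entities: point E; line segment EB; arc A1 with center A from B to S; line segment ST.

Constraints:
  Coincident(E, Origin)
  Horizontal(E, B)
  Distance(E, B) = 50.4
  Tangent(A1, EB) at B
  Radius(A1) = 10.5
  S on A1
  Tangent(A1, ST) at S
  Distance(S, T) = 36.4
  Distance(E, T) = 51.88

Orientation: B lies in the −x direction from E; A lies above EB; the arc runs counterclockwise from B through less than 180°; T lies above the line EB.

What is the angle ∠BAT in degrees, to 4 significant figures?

147.3°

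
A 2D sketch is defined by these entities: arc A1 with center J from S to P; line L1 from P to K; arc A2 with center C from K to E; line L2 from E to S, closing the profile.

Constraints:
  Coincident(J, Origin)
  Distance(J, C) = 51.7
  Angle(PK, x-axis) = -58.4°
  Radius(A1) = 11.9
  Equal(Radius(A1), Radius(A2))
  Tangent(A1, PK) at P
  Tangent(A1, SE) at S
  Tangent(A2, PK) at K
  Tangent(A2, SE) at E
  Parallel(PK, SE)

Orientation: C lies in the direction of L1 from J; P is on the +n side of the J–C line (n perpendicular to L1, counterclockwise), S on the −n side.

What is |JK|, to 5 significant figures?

53.052

The slot axis is L1's direction at -58.4°, so u = (cos -58.4°, sin -58.4°) = (0.52399, -0.85173) and n = (−sin -58.4°, cos -58.4°) = (0.85173, 0.52399). J is at the origin and C lies 51.7 along u from J, so C = 51.7·u = (27.090, -44.034). Tangency of A1 to both parallel lines with radius 11.9 puts P and S at J ± 11.9·n: P = (10.136, 6.2354), S = (-10.136, -6.2354). Equal radii place K and E the same way about C: K = C + 11.9·n = (37.226, -37.799), E = C − 11.9·n = (16.955, -50.270). Then |JK| = |K − J| = 53.052.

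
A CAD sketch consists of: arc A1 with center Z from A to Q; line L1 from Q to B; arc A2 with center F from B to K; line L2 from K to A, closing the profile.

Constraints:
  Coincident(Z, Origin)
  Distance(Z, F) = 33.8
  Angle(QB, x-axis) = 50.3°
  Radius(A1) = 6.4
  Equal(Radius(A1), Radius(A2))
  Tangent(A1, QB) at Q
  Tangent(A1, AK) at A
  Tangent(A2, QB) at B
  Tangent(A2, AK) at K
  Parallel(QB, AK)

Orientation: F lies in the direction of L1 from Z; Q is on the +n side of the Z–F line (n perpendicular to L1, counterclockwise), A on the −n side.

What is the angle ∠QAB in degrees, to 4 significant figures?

69.26°

The slot axis is L1's direction at 50.3°, so u = (cos 50.3°, sin 50.3°) = (0.6388, 0.7694) and n = (−sin 50.3°, cos 50.3°) = (-0.7694, 0.6388). Z is at the origin and F lies 33.8 along u from Z, so F = 33.8·u = (21.59, 26.01). Tangency of A1 to both parallel lines with radius 6.4 puts Q and A at Z ± 6.4·n: Q = (-4.924, 4.088), A = (4.924, -4.088). Equal radii place B and K the same way about F: B = F + 6.4·n = (16.67, 30.09), K = F − 6.4·n = (26.51, 21.92). Then cos ∠QAB = AQ·AB / (|AQ||AB|), giving 69.26°.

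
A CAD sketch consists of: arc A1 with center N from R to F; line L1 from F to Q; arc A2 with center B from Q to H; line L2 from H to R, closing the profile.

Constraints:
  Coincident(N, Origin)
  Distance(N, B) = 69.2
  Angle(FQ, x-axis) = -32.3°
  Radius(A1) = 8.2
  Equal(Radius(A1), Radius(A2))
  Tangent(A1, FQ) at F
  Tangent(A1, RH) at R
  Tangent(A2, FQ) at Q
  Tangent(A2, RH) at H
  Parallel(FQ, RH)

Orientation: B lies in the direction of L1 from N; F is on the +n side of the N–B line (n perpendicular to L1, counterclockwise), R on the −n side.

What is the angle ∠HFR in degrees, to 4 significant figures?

76.67°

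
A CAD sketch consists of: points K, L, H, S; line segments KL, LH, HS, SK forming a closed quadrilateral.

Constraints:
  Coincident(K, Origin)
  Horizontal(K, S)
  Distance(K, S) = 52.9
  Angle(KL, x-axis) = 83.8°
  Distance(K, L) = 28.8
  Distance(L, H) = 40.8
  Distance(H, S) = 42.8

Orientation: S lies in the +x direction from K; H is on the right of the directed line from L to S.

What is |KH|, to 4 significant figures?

16.18

Checks: K.y = 0.00, S.y = 0.00 ✓; |LH| = 40.80 ✓; |HS| = 42.80 ✓.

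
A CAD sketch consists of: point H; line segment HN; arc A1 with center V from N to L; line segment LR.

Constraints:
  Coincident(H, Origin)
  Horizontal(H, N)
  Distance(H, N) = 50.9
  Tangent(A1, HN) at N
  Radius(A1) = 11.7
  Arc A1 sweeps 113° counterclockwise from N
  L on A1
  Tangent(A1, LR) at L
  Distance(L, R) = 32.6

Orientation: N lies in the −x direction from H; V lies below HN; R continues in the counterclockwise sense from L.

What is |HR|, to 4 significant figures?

67.35

On A1, N sits at bearing 90° from V; a 113° counterclockwise sweep puts L at bearing 203°, so L = V + 11.7·(cos 203°, sin 203°) = (-61.67, -16.27). The tangent condition forces VL to be normal to LR, so LR runs along (−sin 203°, cos 203°); with |LR| = 32.6, R = (-48.93, -46.28). Then |HR| = |R − H| = 67.35.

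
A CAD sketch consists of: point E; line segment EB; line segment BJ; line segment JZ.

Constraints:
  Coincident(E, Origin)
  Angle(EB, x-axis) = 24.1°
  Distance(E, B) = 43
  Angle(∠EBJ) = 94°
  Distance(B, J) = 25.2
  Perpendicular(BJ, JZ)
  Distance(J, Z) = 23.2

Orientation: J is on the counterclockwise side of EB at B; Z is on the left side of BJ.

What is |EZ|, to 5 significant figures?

34.396

E is at the origin; EB runs at 24.1° with length 43.0, so B = 43.0·(cos 24.1°, sin 24.1°) = (39.252, 17.558). ∠EBJ = 94.0°, so BJ runs at 24.1° + (180° − 94.0°) = 110.10° from the x-axis; with |BJ| = 25.2, J = B + 25.2·(cos 110.10°, sin 110.10°) = (30.592, 41.223). BJ is perpendicular to JZ; with |JZ| = 23.2 on the left of BJ, Z = J + 23.2·(-0.93909, -0.34366) = (8.8047, 33.250). Then |EZ| = |Z − E| = 34.396.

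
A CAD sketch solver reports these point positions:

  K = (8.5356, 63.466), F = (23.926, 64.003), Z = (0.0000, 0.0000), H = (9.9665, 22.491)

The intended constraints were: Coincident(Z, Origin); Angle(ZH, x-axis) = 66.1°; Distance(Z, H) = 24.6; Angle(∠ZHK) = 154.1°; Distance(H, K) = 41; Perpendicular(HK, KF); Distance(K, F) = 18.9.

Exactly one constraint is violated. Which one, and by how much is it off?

Distance(K, F) = 18.9 — off by 3.50.

Z = (0.00, 0.00) ✓; ZH at 66.10° ✓; |ZH| = 24.60 ✓; ∠ZHK = 154.1° ✓; |HK| = 41.00 ✓; ∠(HK, KF) = 90.00° ✓; |KF| = 15.40 ✗.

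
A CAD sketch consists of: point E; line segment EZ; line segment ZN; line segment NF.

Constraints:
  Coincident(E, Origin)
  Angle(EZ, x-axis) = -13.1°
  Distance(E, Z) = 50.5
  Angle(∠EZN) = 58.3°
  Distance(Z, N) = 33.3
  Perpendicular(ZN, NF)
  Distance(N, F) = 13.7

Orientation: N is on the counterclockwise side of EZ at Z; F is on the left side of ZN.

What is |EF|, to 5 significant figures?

30.037

∠EZN = 58.3°, so ZN runs at -13.1° + (180° − 58.3°) = 108.60° from the x-axis; with |ZN| = 33.3, N = Z + 33.3·(cos 108.60°, sin 108.60°) = (38.564, 20.115). The perpendicularity gives NF at right angles to ZN; with |NF| = 13.7 on the left of ZN, F = N + 13.7·(-0.94777, -0.31896) = (25.580, 15.745). Then |EF| = |F − E| = 30.037.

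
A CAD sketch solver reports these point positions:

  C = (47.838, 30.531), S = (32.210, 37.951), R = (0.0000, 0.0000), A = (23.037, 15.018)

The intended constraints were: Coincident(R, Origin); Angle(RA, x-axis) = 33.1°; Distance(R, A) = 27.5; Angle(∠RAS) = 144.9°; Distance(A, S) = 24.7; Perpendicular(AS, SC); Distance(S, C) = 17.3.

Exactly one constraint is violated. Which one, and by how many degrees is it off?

Perpendicular(AS, SC) — off by 3.60°.

R = (0.00, 0.00) ✓; RA at 33.10° ✓; |RA| = 27.50 ✓; ∠RAS = 144.9° ✓; |AS| = 24.70 ✓; ∠(AS, SC) = 93.60° ✗; |SC| = 17.30 ✓.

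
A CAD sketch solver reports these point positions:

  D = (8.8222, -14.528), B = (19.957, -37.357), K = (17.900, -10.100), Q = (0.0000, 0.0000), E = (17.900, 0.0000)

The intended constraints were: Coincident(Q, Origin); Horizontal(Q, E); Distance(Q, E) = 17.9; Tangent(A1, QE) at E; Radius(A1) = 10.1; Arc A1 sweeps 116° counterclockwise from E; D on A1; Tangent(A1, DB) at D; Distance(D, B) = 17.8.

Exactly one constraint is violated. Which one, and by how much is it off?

Distance(D, B) = 17.8 — off by 7.60.

Q = (0.00, 0.00) ✓; Q.y = 0.00, E.y = 0.00 ✓; |QE| = 17.90 ✓; ∠(KE, EQ) = 90.00° ✓; |KE| = 10.10 ✓; bearing(K→D) − bearing(K→E) = 116.0° ✓; |KD| = 10.10 ✓; ∠(KD, DB) = 90.00° ✓; |DB| = 25.40 ✗.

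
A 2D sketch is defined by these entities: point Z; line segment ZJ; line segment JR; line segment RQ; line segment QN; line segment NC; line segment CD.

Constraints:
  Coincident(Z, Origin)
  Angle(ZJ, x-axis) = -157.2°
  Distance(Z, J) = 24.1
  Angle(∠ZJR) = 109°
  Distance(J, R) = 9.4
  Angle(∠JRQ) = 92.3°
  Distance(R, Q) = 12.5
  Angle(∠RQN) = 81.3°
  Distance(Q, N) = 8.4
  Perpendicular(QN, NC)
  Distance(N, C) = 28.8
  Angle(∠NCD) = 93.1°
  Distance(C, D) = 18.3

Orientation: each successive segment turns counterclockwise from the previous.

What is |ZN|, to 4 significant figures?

14.65

Z is at the origin; ZJ runs at -157.2° with length 24.1, so J = (-22.22, -9.339). ∠ZJR = 109.0° gives JR at -86.20° from the x-axis; with |JR| = 9.4, R = (-21.59, -18.72). ∠JRQ = 92.3° gives RQ at 1.500° from the x-axis; with |RQ| = 12.5, Q = (-9.098, -18.39). ∠RQN = 81.3° gives QN at 100.2° from the x-axis; with |QN| = 8.4, N = (-10.59, -10.12). Then |ZN| = |N − Z| = 14.65.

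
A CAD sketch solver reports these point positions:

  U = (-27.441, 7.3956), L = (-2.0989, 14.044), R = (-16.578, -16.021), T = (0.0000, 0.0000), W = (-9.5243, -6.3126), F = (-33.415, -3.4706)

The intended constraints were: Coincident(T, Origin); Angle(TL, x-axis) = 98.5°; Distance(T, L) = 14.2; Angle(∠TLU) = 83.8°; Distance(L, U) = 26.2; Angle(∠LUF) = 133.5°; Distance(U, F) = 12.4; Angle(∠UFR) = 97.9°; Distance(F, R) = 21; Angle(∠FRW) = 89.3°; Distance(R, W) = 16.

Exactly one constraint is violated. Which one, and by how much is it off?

Distance(R, W) = 16 — off by 4.00.

T = (0.00, 0.00) ✓; TL at 98.50° ✓; |TL| = 14.20 ✓; ∠TLU = 83.80° ✓; |LU| = 26.20 ✓; ∠LUF = 133.5° ✓; |UF| = 12.40 ✓; ∠UFR = 97.90° ✓; |FR| = 21.00 ✓; ∠FRW = 89.30° ✓; |RW| = 12.00 ✗.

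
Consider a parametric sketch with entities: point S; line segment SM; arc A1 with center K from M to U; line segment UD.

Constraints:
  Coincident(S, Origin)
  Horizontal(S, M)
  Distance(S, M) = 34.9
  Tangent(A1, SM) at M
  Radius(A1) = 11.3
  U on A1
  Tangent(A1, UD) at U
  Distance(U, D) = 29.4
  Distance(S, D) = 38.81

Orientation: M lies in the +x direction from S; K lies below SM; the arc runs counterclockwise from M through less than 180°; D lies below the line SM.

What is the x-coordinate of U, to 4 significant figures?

24.15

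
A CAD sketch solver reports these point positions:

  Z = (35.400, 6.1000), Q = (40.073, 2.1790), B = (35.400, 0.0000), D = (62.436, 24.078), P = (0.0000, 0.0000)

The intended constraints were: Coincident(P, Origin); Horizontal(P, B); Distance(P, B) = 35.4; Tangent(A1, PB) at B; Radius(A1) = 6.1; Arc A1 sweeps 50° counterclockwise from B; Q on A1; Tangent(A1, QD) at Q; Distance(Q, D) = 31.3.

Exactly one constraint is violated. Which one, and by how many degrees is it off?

Tangent(A1, QD) at Q — off by 5.60°.

P = (0.00, 0.00) ✓; P.y = 0.00, B.y = 0.00 ✓; |PB| = 35.40 ✓; ∠(ZB, BP) = 90.00° ✓; |ZB| = 6.100 ✓; bearing(Z→Q) − bearing(Z→B) = 50.00° ✓; |ZQ| = 6.100 ✓; ∠(ZQ, QD) = 95.60° ✗; |QD| = 31.30 ✓.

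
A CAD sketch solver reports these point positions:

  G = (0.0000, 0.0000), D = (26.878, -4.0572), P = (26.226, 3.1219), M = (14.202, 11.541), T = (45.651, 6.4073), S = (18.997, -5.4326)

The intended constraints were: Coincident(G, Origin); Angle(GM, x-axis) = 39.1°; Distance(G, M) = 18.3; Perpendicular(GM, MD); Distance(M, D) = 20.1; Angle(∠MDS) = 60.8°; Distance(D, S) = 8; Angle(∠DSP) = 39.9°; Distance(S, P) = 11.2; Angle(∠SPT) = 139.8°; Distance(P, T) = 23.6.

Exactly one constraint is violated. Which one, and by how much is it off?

Distance(P, T) = 23.6 — off by 3.90.

G = (0.00, 0.00) ✓; GM at 39.10° ✓; |GM| = 18.30 ✓; ∠(GM, MD) = 90.00° ✓; |MD| = 20.10 ✓; ∠MDS = 60.80° ✓; |DS| = 8.000 ✓; ∠DSP = 39.90° ✓; |SP| = 11.20 ✓; ∠SPT = 139.8° ✓; |PT| = 19.70 ✗.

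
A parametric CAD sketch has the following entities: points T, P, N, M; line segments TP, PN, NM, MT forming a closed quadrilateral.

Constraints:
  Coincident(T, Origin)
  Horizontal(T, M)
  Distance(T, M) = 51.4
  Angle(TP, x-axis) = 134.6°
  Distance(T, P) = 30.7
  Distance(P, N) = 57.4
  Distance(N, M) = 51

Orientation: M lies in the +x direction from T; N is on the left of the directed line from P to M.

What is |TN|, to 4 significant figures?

55.46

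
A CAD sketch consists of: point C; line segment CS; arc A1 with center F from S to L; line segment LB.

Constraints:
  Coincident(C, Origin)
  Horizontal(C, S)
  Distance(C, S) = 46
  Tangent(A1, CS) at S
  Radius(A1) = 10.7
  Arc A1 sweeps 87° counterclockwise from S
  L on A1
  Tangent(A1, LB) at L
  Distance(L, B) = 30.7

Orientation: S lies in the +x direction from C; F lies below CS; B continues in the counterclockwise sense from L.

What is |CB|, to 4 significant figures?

52.92

C is at the origin; CS is horizontal with |CS| = 46.0 and S on the +x side, so S = (46.00, 0.000). Since A1 is tangent to CS there, FS ⟂ CS, so F = S + (0, -10.7) = (46.00, -10.70). On A1, S sits at bearing 90° from F; an 87° counterclockwise sweep puts L at bearing 177°, so L = F + 10.7·(cos 177°, sin 177°) = (35.31, -10.14). Tangency of A1 to LB means the radius FL is perpendicular to LB, so LB runs along (−sin 177°, cos 177°); with |LB| = 30.7, B = (33.71, -40.80). Then |CB| = |B − C| = 52.92.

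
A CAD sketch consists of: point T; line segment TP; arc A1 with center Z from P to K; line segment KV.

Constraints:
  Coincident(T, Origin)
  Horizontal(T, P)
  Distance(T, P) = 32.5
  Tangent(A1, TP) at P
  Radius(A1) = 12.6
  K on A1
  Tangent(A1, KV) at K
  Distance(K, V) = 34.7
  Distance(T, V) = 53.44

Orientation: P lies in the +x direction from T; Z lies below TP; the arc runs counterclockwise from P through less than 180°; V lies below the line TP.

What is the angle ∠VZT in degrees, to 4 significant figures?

96.20°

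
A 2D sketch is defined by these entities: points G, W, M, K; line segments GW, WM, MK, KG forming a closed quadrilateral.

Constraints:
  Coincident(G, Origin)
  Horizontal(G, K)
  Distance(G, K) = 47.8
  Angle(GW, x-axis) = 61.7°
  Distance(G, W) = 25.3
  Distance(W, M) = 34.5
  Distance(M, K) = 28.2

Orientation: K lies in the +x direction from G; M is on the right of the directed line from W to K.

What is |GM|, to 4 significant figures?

24.30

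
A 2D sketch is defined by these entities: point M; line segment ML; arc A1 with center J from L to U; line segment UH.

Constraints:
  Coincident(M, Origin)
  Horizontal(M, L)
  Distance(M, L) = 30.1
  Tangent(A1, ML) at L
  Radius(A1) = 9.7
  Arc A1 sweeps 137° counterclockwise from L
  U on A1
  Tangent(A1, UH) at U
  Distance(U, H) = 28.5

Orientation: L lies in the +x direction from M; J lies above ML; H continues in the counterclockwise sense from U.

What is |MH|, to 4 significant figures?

39.56

M is at the origin; ML is horizontal with |ML| = 30.1 and L on the +x side, so L = (30.10, 0.000). The tangent condition forces JL to be normal to ML, so J = L + (0, 9.7) = (30.10, 9.700). On A1, L sits at bearing -90° from J; a 137° counterclockwise sweep puts U at bearing 47°, so U = J + 9.7·(cos 47°, sin 47°) = (36.72, 16.79). Since A1 is tangent to UH there, JU ⟂ UH, so UH runs along (−sin 47°, cos 47°); with |UH| = 28.5, H = (15.87, 36.23). Then |MH| = |H − M| = 39.56.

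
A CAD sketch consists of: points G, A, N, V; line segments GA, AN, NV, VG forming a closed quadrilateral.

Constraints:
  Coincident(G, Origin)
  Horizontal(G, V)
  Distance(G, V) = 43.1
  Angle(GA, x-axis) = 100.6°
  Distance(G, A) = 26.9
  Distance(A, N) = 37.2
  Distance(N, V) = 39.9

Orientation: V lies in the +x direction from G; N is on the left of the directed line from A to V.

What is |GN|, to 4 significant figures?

48.58

Checks: |AN| = 37.20 ✓; |NV| = 39.90 ✓.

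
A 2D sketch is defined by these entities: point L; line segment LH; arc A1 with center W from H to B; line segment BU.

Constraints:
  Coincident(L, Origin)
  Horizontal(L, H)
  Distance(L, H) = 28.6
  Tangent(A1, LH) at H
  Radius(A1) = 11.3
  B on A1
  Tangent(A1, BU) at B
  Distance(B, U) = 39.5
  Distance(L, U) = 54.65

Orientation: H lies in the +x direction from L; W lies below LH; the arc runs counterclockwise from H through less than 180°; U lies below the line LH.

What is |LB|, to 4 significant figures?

20.94

L is at the origin; LH is horizontal with |LH| = 28.6 and H on the +x side, so H = (28.60, 0.000). Since A1 is tangent to LH there, WH ⟂ LH, so W = H + (0, -11.3) = (28.60, -11.30). Since WB ⟂ BU (tangency), |WU| = √(11.3² + 39.5²) = 41.08 regardless of where B sits on A1. So U lies on both circle(L, 54.65) and circle(W, 41.08); the below-LH intersection is U = (18.99, -51.24). B is the foot of the tangent from U: B = (17.31, -11.78).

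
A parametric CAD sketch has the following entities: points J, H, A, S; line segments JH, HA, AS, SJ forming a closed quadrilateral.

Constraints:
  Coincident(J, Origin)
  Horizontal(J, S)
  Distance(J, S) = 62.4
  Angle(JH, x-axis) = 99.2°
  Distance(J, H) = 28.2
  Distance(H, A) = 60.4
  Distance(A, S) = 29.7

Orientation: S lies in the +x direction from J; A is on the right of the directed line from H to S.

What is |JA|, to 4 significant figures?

40.46

J is at the origin; JS is horizontal with |JS| = 62.4 and S in +x, so S = (62.4, 0). JH runs at 99.2° with |JH| = 28.2, so H = (-4.509, 27.84). A is determined by |HA| = 60.4 and |AS| = 29.7 together: it lies at the intersection of circle(H, 60.4) and circle(S, 29.7). With |HS| = 72.47, the foot of the radical line on HS is 55.32 from H and the perpendicular offset is √(60.4² − 55.32²) = 24.25. Taking the right-of-HS solution: A = (37.25, -15.80).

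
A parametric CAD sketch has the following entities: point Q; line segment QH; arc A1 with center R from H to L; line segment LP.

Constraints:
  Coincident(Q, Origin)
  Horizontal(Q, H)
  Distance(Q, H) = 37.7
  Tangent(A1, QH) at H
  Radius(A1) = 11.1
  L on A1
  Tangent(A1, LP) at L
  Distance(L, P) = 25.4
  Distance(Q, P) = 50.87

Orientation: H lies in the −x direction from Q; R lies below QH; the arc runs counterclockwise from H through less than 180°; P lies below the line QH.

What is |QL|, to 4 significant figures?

50.05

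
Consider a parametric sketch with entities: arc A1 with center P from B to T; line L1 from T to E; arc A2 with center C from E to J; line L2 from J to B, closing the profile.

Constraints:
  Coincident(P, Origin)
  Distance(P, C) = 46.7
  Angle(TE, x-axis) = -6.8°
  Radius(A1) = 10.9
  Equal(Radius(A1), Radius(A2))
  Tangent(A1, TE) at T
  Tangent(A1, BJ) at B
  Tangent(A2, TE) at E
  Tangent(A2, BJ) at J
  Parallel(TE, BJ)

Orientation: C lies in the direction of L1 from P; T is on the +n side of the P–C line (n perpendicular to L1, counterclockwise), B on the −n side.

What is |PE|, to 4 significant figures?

47.96

The slot axis is L1's direction at -6.8°, so u = (cos -6.8°, sin -6.8°) = (0.9930, -0.1184) and n = (−sin -6.8°, cos -6.8°) = (0.1184, 0.9930). P is at the origin and C lies 46.7 along u from P, so C = 46.7·u = (46.37, -5.529). Tangency of A1 to both parallel lines with radius 10.9 puts T and B at P ± 10.9·n: T = (1.291, 10.82), B = (-1.291, -10.82). Equal radii place E and J the same way about C: E = C + 10.9·n = (47.66, 5.294), J = C − 10.9·n = (45.08, -16.35). Then |PE| = |E − P| = 47.96.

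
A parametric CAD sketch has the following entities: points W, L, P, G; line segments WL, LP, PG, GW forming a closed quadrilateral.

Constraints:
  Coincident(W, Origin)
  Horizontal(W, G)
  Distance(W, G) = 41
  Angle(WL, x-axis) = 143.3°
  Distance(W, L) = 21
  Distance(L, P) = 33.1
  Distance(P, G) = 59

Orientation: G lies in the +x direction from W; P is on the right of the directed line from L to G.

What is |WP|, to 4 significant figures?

24.98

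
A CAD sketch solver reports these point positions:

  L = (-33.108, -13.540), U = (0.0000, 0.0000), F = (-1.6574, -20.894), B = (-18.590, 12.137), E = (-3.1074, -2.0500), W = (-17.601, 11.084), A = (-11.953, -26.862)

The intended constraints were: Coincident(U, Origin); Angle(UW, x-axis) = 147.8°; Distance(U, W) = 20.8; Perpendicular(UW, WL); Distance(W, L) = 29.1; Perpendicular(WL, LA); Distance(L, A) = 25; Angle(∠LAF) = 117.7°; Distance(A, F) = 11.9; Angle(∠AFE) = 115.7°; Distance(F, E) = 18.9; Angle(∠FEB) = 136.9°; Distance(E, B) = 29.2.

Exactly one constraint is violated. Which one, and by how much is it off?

Distance(E, B) = 29.2 — off by 8.20.

U = (0.00, 0.00) ✓; UW at 147.8° ✓; |UW| = 20.80 ✓; ∠(UW, WL) = 90.00° ✓; |WL| = 29.10 ✓; ∠(WL, LA) = 90.00° ✓; |LA| = 25.00 ✓; ∠LAF = 117.7° ✓; |AF| = 11.90 ✓; ∠AFE = 115.7° ✓; |FE| = 18.90 ✓; ∠FEB = 136.9° ✓; |EB| = 21.00 ✗.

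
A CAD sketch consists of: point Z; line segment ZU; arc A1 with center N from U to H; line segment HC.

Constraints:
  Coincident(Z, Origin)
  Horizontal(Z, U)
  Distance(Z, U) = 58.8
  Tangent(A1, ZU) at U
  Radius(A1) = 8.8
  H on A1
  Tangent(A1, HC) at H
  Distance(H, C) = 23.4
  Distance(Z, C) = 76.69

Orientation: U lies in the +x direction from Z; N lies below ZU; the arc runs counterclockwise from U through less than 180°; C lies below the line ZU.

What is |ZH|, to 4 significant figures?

55.02

Checks: Z = (0.00, 0.00) ✓; Z.y = 0.00, U.y = 0.00 ✓; |NH| = 8.800 ✓; ∠(NH, HC) = 90.00° ✓; |HC| = 23.40 ✓; |ZC| = 76.69 ✓.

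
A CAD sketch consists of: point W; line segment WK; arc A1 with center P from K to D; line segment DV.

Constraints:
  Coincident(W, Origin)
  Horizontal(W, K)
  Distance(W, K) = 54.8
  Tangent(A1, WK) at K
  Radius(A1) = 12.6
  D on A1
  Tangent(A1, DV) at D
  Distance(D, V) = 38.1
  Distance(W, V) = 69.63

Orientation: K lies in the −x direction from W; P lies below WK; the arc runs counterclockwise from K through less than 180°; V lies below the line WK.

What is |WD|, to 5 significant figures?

68.361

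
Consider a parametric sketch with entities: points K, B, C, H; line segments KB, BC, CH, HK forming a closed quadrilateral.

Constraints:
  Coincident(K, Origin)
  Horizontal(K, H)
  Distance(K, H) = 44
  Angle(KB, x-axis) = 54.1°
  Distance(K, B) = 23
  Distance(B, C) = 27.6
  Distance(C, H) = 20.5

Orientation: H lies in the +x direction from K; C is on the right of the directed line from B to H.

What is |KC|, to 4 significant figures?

25.48

Checks: K = (0.00, 0.00) ✓; |BC| = 27.60 ✓; |CH| = 20.50 ✓.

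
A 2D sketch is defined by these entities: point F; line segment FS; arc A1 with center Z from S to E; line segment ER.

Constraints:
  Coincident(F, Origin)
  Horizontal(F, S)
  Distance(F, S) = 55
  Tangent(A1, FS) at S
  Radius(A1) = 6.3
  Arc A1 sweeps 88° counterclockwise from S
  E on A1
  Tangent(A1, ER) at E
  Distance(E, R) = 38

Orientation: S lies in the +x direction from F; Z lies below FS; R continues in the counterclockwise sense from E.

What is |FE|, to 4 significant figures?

49.08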